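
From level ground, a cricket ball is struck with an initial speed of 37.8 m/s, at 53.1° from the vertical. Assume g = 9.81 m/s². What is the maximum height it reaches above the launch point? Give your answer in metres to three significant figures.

Components: vₓ = 37.80 sin 53.1° = 30.23 m/s, v_y0 = 37.80 cos 53.1° = 22.70 m/s.
At the apex v_y = 0, so H = v_y0²/(2g) = 22.70²/19.62 = 26.25 m.

26.3 m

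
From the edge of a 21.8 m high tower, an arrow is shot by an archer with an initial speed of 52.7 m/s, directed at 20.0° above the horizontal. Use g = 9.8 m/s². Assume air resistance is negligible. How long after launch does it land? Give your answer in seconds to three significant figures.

4.64 s

Horizontal component vₓ = 52.70 cos 20.0° = 49.52 m/s; vertical v_y0 = 52.70 sin 20.0° = 18.02 m/s.
The projectile lands when y = 21.8 + (18.02) t − ½·9.80·t² = 0. Positive root: t = (18.02 + √(18.02² + 2·9.80·21.8)) / 9.80 = (18.02 + 27.43) / 9.80 = 4.638 s.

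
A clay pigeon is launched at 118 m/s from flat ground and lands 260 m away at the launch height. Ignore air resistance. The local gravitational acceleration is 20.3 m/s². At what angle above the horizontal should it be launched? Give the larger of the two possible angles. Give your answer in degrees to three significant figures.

78.9°

Level-ground range R = v₀² sin(2θ)/g ⇒ sin(2θ) = gR/v₀² = 20.3 × 260 / 118² = 0.3791.
2θ = 22.28° or 180° − 22.28° = 157.7°, so θ = 11.14° or 78.86°.
The larger angle is 78.86°.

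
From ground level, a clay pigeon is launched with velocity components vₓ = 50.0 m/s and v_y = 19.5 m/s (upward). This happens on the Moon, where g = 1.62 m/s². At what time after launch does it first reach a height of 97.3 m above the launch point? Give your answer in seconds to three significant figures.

7.06 s

Require v_y0 t − ½ g t² = 97.3, i.e. 0.8100 t² − 19.50 t + 97.3 = 0.
t = [19.50 ± √(19.50² − 2·1.62·97.3)] / 1.62 = (19.50 ± 8.062) / 1.62, so t = 7.060 s or t = 17.01 s.
The first (ascending) time is 7.060 s.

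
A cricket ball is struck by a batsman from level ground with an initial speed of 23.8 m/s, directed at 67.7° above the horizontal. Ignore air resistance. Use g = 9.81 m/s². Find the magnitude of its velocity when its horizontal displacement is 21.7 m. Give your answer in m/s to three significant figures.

Components: vₓ = 23.80 cos 67.7° = 9.031 m/s, v_y0 = 23.80 sin 67.7° = 22.02 m/s.
Time to reach x = 21.7 m: t = x/vₓ = 21.7/9.031 = 2.403 s.
Vertical velocity there: v_y = v_y0 − g t = 22.02 − 9.81 × 2.403 = −1.552 m/s.
Speed: √(vₓ² + v_y²) = √(9.031² + 1.552²) = 9.163 m/s.

9.16 m/s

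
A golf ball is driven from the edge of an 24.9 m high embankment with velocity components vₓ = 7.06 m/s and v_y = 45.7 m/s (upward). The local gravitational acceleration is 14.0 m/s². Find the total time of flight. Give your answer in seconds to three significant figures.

The projectile lands when y = 24.9 + (45.70) t − ½·14.0·t² = 0. Positive root: t = (45.70 + √(45.70² + 2·14.0·24.9)) / 14.0 = (45.70 + 52.78) / 14.0 = 7.034 s.

7.03 s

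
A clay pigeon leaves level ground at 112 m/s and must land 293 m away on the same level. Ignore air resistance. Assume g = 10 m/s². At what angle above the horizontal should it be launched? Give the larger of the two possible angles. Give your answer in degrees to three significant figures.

From R = (v₀²/g) sin 2θ: sin 2θ = 10.0 × 293 / 12544 = 0.2336.
2θ = 13.51° or 180° − 13.51° = 166.5°, so θ = 6.754° or 83.25°.
The larger angle is 83.25°.

83.2°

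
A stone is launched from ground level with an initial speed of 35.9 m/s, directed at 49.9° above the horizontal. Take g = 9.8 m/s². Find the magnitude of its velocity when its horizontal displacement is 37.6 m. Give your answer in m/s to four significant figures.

vₓ = 35.90 cos 49.9° = 23.12 m/s; v_y0 = 35.90 sin 49.9° = 27.46 m/s.
At x = 37.6 m, t = x/vₓ = 37.6/23.12 = 1.626 s.
Vertical velocity there: v_y = v_y0 − g t = 27.46 − 9.80 × 1.626 = 11.53 m/s.
Speed: √(vₓ² + v_y²) = √(23.12² + 11.53²) = 25.84 m/s.

25.84 m/s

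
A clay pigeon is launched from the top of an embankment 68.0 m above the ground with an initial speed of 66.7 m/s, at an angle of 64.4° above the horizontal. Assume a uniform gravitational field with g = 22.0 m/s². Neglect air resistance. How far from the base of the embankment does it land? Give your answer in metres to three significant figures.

185 m

Horizontal component vₓ = 66.70 cos 64.4° = 28.82 m/s; vertical v_y0 = 66.70 sin 64.4° = 60.15 m/s.
With up positive and y = 0 at the ground: y(t) = 68.0 + (60.15) t − 11.00 t². Setting y = 0 and taking the positive root: t = [60.15 + √(60.15² + 2·22.0·68.0)] / 22.0 = (60.15 + 81.30) / 22.0 = 6.430 s.
Horizontal distance: R = vₓ t = 28.82 × 6.430 = 185.3 m.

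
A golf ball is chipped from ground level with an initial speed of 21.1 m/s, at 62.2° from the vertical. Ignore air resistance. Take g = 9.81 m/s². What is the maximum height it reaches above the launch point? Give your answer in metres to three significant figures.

4.94 m

Resolve: vₓ = 21.10 sin 62.2° = 18.66 m/s and v_y0 = 21.10 cos 62.2° = 9.841 m/s.
Maximum height: H = v_y0² / (2g) = 9.841² / (2 × 9.81) = 4.936 m.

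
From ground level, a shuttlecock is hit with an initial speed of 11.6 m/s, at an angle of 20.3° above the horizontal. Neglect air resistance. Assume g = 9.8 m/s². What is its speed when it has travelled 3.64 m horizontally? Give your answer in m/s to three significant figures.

Components: vₓ = 11.60 cos 20.3° = 10.88 m/s, v_y0 = 11.60 sin 20.3° = 4.024 m/s.
At x = 3.64 m, t = x/vₓ = 3.64/10.88 = 0.3346 s.
Vertical velocity there: v_y = v_y0 − g t = 4.024 − 9.80 × 0.3346 = 0.7456 m/s.
Speed: √(vₓ² + v_y²) = √(10.88² + 0.7456²) = 10.91 m/s.

10.9 m/s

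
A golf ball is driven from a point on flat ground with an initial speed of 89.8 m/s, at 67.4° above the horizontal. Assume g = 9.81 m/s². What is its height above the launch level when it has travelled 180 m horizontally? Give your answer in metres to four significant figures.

Horizontal component vₓ = 89.80 cos 67.4° = 34.51 m/s; vertical v_y0 = 89.80 sin 67.4° = 82.90 m/s.
Time to reach x = 180 m: t = x/vₓ = 180/34.51 = 5.216 s.
Height: y = v_y0 t − ½ g t² = 82.90 × 5.216 − 4.905 × 5.216² = 432.4 − 133.4 = 299.0 m.

299.0 m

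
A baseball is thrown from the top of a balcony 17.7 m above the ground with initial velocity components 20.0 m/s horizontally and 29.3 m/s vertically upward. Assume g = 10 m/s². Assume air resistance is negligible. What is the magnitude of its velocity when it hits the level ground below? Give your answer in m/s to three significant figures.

Vertical motion (up positive, ground at y = 0): 5.000 t² − (29.30) t − 17.7 = 0, so t = (29.30 + √(29.30² + 2·10.0·17.7)) / 10.0 = (29.30 + 34.82) / 10.0 = 6.412 s.
Vertical velocity at impact: v_y = v_y0 − g t = 29.30 − 10.0 × 6.412 = −34.82 m/s.
Speed: |v| = √(vₓ² + v_y²) = √(20.00² + 34.82²) = 40.16 m/s.

40.2 m/s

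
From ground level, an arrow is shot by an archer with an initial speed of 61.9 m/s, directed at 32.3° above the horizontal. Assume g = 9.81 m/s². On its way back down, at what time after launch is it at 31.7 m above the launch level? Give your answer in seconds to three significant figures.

5.59 s

vₓ = 61.90 cos 32.3° = 52.32 m/s; v_y0 = 61.90 sin 32.3° = 33.08 m/s.
Require v_y0 t − ½ g t² = 31.7, i.e. 4.905 t² − 33.08 t + 31.7 = 0.
t = [33.08 ± √(33.08² − 2·9.81·31.7)] / 9.81 = (33.08 ± 21.73) / 9.81, so t = 1.157 s or t = 5.587 s.
The descending-branch root is 5.587 s.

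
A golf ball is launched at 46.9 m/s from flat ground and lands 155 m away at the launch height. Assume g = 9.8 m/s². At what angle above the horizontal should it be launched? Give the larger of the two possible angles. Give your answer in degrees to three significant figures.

R = v₀² sin 2θ / g gives sin 2θ = gR/v₀² = 9.80·155/46.9² = 0.6906.
2θ = 43.68° or 180° − 43.68° = 136.3°, so θ = 21.84° or 68.16°.
The larger angle is 68.16°.

68.2°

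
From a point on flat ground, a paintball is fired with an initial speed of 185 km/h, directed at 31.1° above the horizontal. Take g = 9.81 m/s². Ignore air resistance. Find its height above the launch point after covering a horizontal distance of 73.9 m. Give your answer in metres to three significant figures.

30.7 m

Convert: 185 km/h = 185/3.6 = 51.39 m/s.
Horizontal component vₓ = 51.39 cos 31.1° = 44.00 m/s; vertical v_y0 = 51.39 sin 31.1° = 26.54 m/s.
At x = 73.9 m, t = x/vₓ = 73.9/44.00 = 1.679 s.
Height: y = v_y0 t − ½ g t² = 26.54 × 1.679 − 4.905 × 1.679² = 44.58 − 13.83 = 30.74 m.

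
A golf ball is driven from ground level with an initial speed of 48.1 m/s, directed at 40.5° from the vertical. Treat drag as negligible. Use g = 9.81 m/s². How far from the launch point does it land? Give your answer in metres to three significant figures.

Resolve: vₓ = 48.10 sin 40.5° = 31.24 m/s and v_y0 = 48.10 cos 40.5° = 36.58 m/s.
Time aloft: T = 2 v_y0 / g = 2 × 36.58 / 9.81 = 7.457 s.
Range: R = vₓ T = 31.24 × 7.457 = 232.9 m.

233 m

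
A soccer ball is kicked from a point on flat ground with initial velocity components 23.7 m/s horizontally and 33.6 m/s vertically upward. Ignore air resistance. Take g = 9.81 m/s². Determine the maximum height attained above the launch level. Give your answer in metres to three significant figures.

Maximum height: H = v_y0² / (2g) = 33.60² / (2 × 9.81) = 57.54 m.

57.5 m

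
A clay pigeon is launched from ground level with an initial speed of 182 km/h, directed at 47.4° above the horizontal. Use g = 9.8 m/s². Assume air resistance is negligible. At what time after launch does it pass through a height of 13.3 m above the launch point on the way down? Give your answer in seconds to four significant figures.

7.219 s

Convert: 182 km/h = 182/3.6 = 50.56 m/s.
Resolve: vₓ = 50.56 cos 47.4° = 34.22 m/s and v_y0 = 50.56 sin 47.4° = 37.21 m/s.
Height y(t) = 37.21 t − 4.900 t² = 13.3 gives 4.900 t² − 37.21 t + 13.3 = 0.
t = [37.21 ± √(37.21² − 2·9.80·13.3)] / 9.80 = (37.21 ± 33.53) / 9.80, so t = 0.3760 s or t = 7.219 s.
The descending-branch root is 7.219 s.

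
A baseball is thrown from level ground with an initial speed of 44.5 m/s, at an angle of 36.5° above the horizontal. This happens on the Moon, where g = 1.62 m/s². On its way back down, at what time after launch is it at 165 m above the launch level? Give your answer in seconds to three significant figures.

24.3 s

Horizontal component vₓ = 44.50 cos 36.5° = 35.77 m/s; vertical v_y0 = 44.50 sin 36.5° = 26.47 m/s.
Require v_y0 t − ½ g t² = 165, i.e. 0.8100 t² − 26.47 t + 165 = 0.
Quadratic formula: t = (26.47 ± √166.04) / 1.62 = (26.47 ± 12.89) / 1.62 → t = 8.385 s or 24.29 s.
The descending-branch root is 24.29 s.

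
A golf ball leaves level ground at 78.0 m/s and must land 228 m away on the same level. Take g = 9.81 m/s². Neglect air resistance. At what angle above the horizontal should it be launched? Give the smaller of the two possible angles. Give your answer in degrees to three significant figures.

10.8°

From R = (v₀²/g) sin 2θ: sin 2θ = 9.81 × 228 / 6084.0 = 0.3676.
2θ = 21.57° or 180° − 21.57° = 158.4°, so θ = 10.78° or 79.22°.
The smaller angle is 10.78°.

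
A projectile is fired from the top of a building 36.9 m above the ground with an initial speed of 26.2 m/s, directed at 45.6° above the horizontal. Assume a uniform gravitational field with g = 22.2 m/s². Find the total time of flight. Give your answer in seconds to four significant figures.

2.852 s

Resolve: vₓ = 26.20 cos 45.6° = 18.33 m/s and v_y0 = 26.20 sin 45.6° = 18.72 m/s.
The projectile lands when y = 36.9 + (18.72) t − ½·22.2·t² = 0. Positive root: t = (18.72 + √(18.72² + 2·22.2·36.9)) / 22.2 = (18.72 + 44.60) / 22.2 = 2.852 s.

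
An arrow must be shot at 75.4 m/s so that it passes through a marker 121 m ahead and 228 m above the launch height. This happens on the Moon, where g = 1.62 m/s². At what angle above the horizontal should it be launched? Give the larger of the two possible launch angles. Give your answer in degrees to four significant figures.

88.98°

Trajectory: y = x tanθ − g x² (1 + tan²θ)/(2v₀²). With x = 121, y = 228, v₀ = 75.4, g = 1.62:
2.086 tan²θ − 121 tanθ + (230.1) = 0.
tanθ = [121 ± √(121² − 4 × 2.086 × (230.1))] / (2 × 2.086) = (121 ± 112.8) / 4.172, giving tanθ = 1.968 or 56.04.
θ = 63.07° or 88.98°; the larger is 88.98°.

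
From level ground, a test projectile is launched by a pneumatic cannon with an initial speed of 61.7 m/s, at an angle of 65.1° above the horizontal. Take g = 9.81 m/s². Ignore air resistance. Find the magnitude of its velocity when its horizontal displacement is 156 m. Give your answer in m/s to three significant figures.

vₓ = 61.70 cos 65.1° = 25.98 m/s; v_y0 = 61.70 sin 65.1° = 55.96 m/s.
Time to reach x = 156 m: t = x/vₓ = 156/25.98 = 6.005 s.
Vertical velocity there: v_y = v_y0 − g t = 55.96 − 9.81 × 6.005 = −2.945 m/s.
Speed: √(vₓ² + v_y²) = √(25.98² + 2.945²) = 26.14 m/s.

26.1 m/s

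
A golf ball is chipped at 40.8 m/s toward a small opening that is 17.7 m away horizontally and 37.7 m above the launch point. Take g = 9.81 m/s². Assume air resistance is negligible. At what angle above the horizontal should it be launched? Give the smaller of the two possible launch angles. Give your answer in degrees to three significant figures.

Trajectory: y = x tanθ − g x² (1 + tan²θ)/(2v₀²). With x = 17.7, y = 37.7, v₀ = 40.8, g = 9.81:
0.9231 tan²θ − 17.7 tanθ + (38.62) = 0.
tanθ = [17.7 ± √(17.7² − 4 × 0.9231 × (38.62))] / (2 × 0.9231) = (17.7 ± 13.06) / 1.846, giving tanθ = 2.511 or 16.66.
θ = 68.28° or 86.57°; the smaller is 68.28°.

68.3°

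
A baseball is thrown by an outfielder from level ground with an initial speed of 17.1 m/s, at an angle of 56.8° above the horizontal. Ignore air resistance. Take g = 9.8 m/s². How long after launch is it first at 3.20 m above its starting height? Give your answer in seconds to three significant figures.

0.244 s

Horizontal component vₓ = 17.10 cos 56.8° = 9.363 m/s; vertical v_y0 = 17.10 sin 56.8° = 14.31 m/s.
Set y = v_y0 t − ½ g t² = 3.20: 4.900 t² − 14.31 t + 3.20 = 0.
Quadratic formula: t = (14.31 ± √142.02) / 9.80 = (14.31 ± 11.92) / 9.80 → t = 0.2440 s or 2.676 s.
The first (ascending) time is 0.2440 s.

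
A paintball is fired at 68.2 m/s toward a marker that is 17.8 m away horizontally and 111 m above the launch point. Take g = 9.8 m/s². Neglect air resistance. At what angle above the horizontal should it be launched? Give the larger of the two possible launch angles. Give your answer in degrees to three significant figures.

Trajectory: y = x tanθ − g x² (1 + tan²θ)/(2v₀²). With x = 17.8, y = 111, v₀ = 68.2, g = 9.80:
0.3338 tan²θ − 17.8 tanθ + (111.3) = 0.
tanθ = [17.8 ± √(17.8² − 4 × 0.3338 × (111.3))] / (2 × 0.3338) = (17.8 ± 12.97) / 0.6676, giving tanθ = 7.237 or 46.09.
θ = 82.13° or 88.76°; the larger is 88.76°.

88.8°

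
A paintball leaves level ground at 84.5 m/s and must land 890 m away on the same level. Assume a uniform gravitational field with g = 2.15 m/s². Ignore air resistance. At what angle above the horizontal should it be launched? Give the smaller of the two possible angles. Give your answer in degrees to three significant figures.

7.77°

From R = (v₀²/g) sin 2θ: sin 2θ = 2.15 × 890 / 7140.2 = 0.2680.
2θ = 15.54° or 180° − 15.54° = 164.5°, so θ = 7.772° or 82.23°.
The smaller angle is 7.772°.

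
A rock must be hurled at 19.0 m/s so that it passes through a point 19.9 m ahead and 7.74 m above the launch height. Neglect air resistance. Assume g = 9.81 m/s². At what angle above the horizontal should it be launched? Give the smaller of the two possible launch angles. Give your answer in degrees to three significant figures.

40.7°

Trajectory: y = x tanθ − g x² (1 + tan²θ)/(2v₀²). With x = 19.9, y = 7.74, v₀ = 19.0, g = 9.81:
5.381 tan²θ − 19.9 tanθ + (13.12) = 0.
tanθ = [19.9 ± √(19.9² − 4 × 5.381 × (13.12))] / (2 × 5.381) = (19.9 ± 10.66) / 10.76, giving tanθ = 0.8587 or 2.840.
θ = 40.65° or 70.60°; the smaller is 40.65°.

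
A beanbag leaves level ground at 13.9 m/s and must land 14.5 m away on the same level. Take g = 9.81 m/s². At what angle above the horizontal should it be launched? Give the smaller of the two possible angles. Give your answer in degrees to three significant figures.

R = v₀² sin 2θ / g gives sin 2θ = gR/v₀² = 9.81·14.5/13.9² = 0.7362.
2θ = 47.41° or 180° − 47.41° = 132.6°, so θ = 23.71° or 66.29°.
The smaller angle is 23.71°.

23.7°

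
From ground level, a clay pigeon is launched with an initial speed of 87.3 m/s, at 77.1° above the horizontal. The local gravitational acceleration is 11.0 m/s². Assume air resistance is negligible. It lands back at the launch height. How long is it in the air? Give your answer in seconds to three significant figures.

Resolve: vₓ = 87.30 cos 77.1° = 19.49 m/s and v_y0 = 87.30 sin 77.1° = 85.10 m/s.
Time of flight on level ground: T = 2 v_y0 / g = 2 × 85.10 / 11.0 = 15.47 s.

15.5 s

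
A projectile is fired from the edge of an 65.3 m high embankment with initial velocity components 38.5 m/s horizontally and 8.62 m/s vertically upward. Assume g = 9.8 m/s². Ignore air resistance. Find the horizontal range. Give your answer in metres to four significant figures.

The projectile lands when y = 65.3 + (8.620) t − ½·9.80·t² = 0. Positive root: t = (8.620 + √(8.620² + 2·9.80·65.3)) / 9.80 = (8.620 + 36.80) / 9.80 = 4.635 s.
Horizontal distance: R = vₓ t = 38.50 × 4.635 = 178.4 m.

178.4 m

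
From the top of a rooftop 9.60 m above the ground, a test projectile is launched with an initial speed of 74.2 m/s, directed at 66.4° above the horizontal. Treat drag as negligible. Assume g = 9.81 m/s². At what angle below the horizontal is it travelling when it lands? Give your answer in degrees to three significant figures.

66.8°

Components: vₓ = 74.20 cos 66.4° = 29.71 m/s, v_y0 = 74.20 sin 66.4° = 67.99 m/s.
With up positive and y = 0 at the ground: y(t) = 9.60 + (67.99) t − 4.905 t². Setting y = 0 and taking the positive root: t = [67.99 + √(67.99² + 2·9.81·9.60)] / 9.81 = (67.99 + 69.37) / 9.81 = 14.00 s.
At impact: v_y = v_y0 − g t = −69.37 m/s; vₓ = 29.71 m/s.
Angle below horizontal: arctan(|v_y|/vₓ) = arctan(69.37/29.71) = 66.82°.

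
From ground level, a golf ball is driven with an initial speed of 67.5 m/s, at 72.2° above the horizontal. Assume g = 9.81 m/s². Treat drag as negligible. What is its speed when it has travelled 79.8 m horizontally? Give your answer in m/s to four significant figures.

33.45 m/s

vₓ = 67.50 cos 72.2° = 20.63 m/s; v_y0 = 67.50 sin 72.2° = 64.27 m/s.
x = vₓ t ⇒ t = 79.8/20.63 = 3.867 s.
Vertical velocity there: v_y = v_y0 − g t = 64.27 − 9.81 × 3.867 = 26.33 m/s.
Speed: √(vₓ² + v_y²) = √(20.63² + 26.33²) = 33.45 m/s.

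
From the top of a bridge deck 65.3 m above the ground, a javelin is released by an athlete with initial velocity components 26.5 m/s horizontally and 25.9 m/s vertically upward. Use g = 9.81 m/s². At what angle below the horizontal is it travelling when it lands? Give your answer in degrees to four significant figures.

59.04°

Vertical motion (up positive, ground at y = 0): 4.905 t² − (25.90) t − 65.3 = 0, so t = (25.90 + √(25.90² + 2·9.81·65.3)) / 9.81 = (25.90 + 44.18) / 9.81 = 7.144 s.
At impact: v_y = v_y0 − g t = −44.18 m/s; vₓ = 26.50 m/s.
Angle below horizontal: arctan(|v_y|/vₓ) = arctan(44.18/26.50) = 59.04°.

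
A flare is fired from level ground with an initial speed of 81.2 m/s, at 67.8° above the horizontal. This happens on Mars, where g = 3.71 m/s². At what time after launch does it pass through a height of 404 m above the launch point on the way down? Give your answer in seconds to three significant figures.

34.2 s

Resolve: vₓ = 81.20 cos 67.8° = 30.68 m/s and v_y0 = 81.20 sin 67.8° = 75.18 m/s.
Require v_y0 t − ½ g t² = 404, i.e. 1.855 t² − 75.18 t + 404 = 0.
t = [75.18 ± √(75.18² − 2·3.71·404)] / 3.71 = (75.18 ± 51.52) / 3.71, so t = 6.377 s or t = 34.15 s.
The descending-branch root is 34.15 s.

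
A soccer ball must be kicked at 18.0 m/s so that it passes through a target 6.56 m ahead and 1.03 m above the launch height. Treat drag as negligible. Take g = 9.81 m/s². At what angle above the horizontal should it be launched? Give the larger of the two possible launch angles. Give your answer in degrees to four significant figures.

Trajectory: y = x tanθ − g x² (1 + tan²θ)/(2v₀²). With x = 6.56, y = 1.03, v₀ = 18.0, g = 9.81:
0.6515 tan²θ − 6.56 tanθ + (1.681) = 0.
tanθ = [6.56 ± √(6.56² − 4 × 0.6515 × (1.681))] / (2 × 0.6515) = (6.56 ± 6.217) / 1.303, giving tanθ = 0.2632 or 9.806.
θ = 14.75° or 84.18°; the larger is 84.18°.

84.18°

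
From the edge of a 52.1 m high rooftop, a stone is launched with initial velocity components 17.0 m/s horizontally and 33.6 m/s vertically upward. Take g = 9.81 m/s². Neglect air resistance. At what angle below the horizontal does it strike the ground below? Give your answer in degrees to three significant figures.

69.9°

With up positive and y = 0 at the ground: y(t) = 52.1 + (33.60) t − 4.905 t². Setting y = 0 and taking the positive root: t = [33.60 + √(33.60² + 2·9.81·52.1)] / 9.81 = (33.60 + 46.38) / 9.81 = 8.153 s.
At impact: v_y = v_y0 − g t = −46.38 m/s; vₓ = 17.00 m/s.
Angle below horizontal: arctan(|v_y|/vₓ) = arctan(46.38/17.00) = 69.87°.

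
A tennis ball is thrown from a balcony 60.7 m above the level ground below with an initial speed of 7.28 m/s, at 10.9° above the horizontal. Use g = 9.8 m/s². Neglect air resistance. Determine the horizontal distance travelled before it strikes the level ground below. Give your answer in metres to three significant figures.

Resolve: vₓ = 7.280 cos 10.9° = 7.149 m/s and v_y0 = 7.280 sin 10.9° = 1.377 m/s.
With up positive and y = 0 at the ground: y(t) = 60.7 + (1.377) t − 4.900 t². Setting y = 0 and taking the positive root: t = [1.377 + √(1.377² + 2·9.80·60.7)] / 9.80 = (1.377 + 34.52) / 9.80 = 3.663 s.
Horizontal distance: R = vₓ t = 7.149 × 3.663 = 26.18 m.

26.2 m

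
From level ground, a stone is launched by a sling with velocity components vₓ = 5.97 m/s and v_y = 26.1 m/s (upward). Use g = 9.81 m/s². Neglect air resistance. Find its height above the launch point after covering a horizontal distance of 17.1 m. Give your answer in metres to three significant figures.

34.5 m

At x = 17.1 m, t = x/vₓ = 17.1/5.970 = 2.864 s.
Height: y = v_y0 t − ½ g t² = 26.10 × 2.864 − 4.905 × 2.864² = 74.76 − 40.24 = 34.52 m.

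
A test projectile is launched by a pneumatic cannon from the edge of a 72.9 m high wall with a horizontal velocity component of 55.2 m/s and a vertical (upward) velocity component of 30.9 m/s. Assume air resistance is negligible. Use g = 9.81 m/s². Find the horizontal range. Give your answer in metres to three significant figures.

Vertical motion (up positive, ground at y = 0): 4.905 t² − (30.90) t − 72.9 = 0, so t = (30.90 + √(30.90² + 2·9.81·72.9)) / 9.81 = (30.90 + 48.84) / 9.81 = 8.128 s.
Horizontal distance: R = vₓ t = 55.20 × 8.128 = 448.7 m.

449 m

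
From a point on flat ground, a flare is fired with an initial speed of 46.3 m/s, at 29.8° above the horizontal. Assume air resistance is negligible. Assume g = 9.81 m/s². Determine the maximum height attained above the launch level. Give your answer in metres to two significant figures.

27 m

Resolve: vₓ = 46.30 cos 29.8° = 40.18 m/s and v_y0 = 46.30 sin 29.8° = 23.01 m/s.
Peak height H = v_y0² / (2g) = 529.46 / 19.62 = 26.99 m.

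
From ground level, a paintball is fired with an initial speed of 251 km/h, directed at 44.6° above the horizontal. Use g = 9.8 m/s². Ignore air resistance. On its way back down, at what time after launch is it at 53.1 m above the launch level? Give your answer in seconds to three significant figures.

8.75 s

Convert: 251 km/h = 251/3.6 = 69.72 m/s.
Horizontal component vₓ = 69.72 cos 44.6° = 49.64 m/s; vertical v_y0 = 69.72 sin 44.6° = 48.96 m/s.
Set y = v_y0 t − ½ g t² = 53.1: 4.900 t² − 48.96 t + 53.1 = 0.
Quadratic formula: t = (48.96 ± √1355.9) / 9.80 = (48.96 ± 36.82) / 9.80 → t = 1.238 s or 8.753 s.
The descending-branch root is 8.753 s.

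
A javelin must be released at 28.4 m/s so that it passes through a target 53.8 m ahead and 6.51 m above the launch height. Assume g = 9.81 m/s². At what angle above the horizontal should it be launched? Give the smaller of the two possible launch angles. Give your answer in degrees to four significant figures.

Trajectory: y = x tanθ − g x² (1 + tan²θ)/(2v₀²). With x = 53.8, y = 6.51, v₀ = 28.4, g = 9.81:
17.60 tan²θ − 53.8 tanθ + (24.11) = 0.
tanθ = [53.8 ± √(53.8² − 4 × 17.60 × (24.11))] / (2 × 17.60) = (53.8 ± 34.59) / 35.20, giving tanθ = 0.5456 or 2.511.
θ = 28.62° or 68.28°; the smaller is 28.62°.

28.62°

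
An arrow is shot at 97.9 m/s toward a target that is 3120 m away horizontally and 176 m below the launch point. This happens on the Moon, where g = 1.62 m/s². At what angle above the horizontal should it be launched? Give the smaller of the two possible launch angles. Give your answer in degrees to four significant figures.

12.41°

Trajectory: y = x tanθ − g x² (1 + tan²θ)/(2v₀²). With x = 3120, y = −176, v₀ = 97.9, g = 1.62:
822.7 tan²θ − 3120 tanθ + (646.7) = 0.
tanθ = [3120 ± √(3120² − 4 × 822.7 × (646.7))] / (2 × 822.7) = (3120 ± 2758) / 1645, giving tanθ = 0.2200 or 3.572.
θ = 12.41° or 74.36°; the smaller is 12.41°.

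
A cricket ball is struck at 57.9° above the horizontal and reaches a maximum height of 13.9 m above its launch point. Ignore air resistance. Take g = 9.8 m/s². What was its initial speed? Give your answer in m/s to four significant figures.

19.48 m/s

At the peak v_y = 0, so v_y0 = √(2gH) = √(2 × 9.80 × 13.9) = 16.51 m/s.
v_y0 = v₀ sin θ ⇒ v₀ = 16.51 / sin 57.9° = 19.48 m/s.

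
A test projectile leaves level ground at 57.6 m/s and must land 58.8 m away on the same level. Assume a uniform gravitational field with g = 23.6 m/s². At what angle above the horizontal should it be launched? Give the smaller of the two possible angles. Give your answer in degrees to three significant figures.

R = v₀² sin 2θ / g gives sin 2θ = gR/v₀² = 23.6·58.8/57.6² = 0.4183.
2θ = 24.72° or 180° − 24.72° = 155.3°, so θ = 12.36° or 77.64°.
The smaller angle is 12.36°.

12.4°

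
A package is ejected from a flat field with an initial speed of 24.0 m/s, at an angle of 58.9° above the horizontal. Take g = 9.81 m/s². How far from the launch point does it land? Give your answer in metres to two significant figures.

52 m

Components: vₓ = 24.00 cos 58.9° = 12.40 m/s, v_y0 = 24.00 sin 58.9° = 20.55 m/s.
Time aloft: T = 2 v_y0 / g = 2 × 20.55 / 9.81 = 4.190 s.
Range: R = vₓ T = 12.40 × 4.190 = 51.94 m.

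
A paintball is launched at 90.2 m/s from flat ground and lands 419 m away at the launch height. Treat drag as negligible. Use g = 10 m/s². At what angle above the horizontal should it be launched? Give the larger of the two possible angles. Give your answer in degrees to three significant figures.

74.5°

R = v₀² sin 2θ / g gives sin 2θ = gR/v₀² = 10.0·419/90.2² = 0.5150.
2θ = 31.00° or 180° − 31.00° = 149.0°, so θ = 15.50° or 74.50°.
The larger angle is 74.50°.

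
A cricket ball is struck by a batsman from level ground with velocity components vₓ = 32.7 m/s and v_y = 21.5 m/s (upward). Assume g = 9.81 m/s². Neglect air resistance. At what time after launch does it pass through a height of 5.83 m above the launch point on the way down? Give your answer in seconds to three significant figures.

Set y = v_y0 t − ½ g t² = 5.83: 4.905 t² − 21.50 t + 5.83 = 0.
Quadratic formula: t = (21.50 ± √347.87) / 9.81 = (21.50 ± 18.65) / 9.81 → t = 0.2904 s or 4.093 s.
The descending-branch root is 4.093 s.

4.09 s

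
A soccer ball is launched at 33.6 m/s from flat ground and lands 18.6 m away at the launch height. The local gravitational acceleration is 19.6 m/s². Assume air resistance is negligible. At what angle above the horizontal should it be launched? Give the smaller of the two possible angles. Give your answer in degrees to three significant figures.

9.42°

Level-ground range R = v₀² sin(2θ)/g ⇒ sin(2θ) = gR/v₀² = 19.6 × 18.6 / 33.6² = 0.3229.
2θ = 18.84° or 180° − 18.84° = 161.2°, so θ = 9.420° or 80.58°.
The smaller angle is 9.420°.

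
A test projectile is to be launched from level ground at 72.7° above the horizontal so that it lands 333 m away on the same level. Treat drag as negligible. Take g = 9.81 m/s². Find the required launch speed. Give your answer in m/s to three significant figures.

75.8 m/s

Level-ground range: R = v₀² sin(2θ)/g, so v₀ = √(gR / sin 2θ).
v₀ = √(9.81 × 333 / sin 145.4°) = √(3267 / 0.5678) = √5752.9 = 75.85 m/s.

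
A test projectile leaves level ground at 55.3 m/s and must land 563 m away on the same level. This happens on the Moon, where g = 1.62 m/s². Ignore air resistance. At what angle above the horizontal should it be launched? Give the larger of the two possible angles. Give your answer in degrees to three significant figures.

81.3°

R = v₀² sin 2θ / g gives sin 2θ = gR/v₀² = 1.62·563/55.3² = 0.2982.
2θ = 17.35° or 180° − 17.35° = 162.6°, so θ = 8.676° or 81.32°.
The larger angle is 81.32°.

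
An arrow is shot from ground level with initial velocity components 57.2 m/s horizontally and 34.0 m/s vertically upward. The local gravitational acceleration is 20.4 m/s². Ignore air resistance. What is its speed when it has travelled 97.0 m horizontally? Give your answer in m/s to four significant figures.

57.20 m/s

x = vₓ t ⇒ t = 97.0/57.20 = 1.696 s.
Vertical velocity there: v_y = v_y0 − g t = 34.00 − 20.4 × 1.696 = −0.5944 m/s.
Speed: √(vₓ² + v_y²) = √(57.20² + 0.5944²) = 57.20 m/s.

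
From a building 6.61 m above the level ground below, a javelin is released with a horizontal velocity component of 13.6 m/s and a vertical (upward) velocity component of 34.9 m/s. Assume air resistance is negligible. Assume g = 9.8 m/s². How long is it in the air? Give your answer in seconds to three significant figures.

7.31 s

Vertical motion (up positive, ground at y = 0): 4.900 t² − (34.90) t − 6.61 = 0, so t = (34.90 + √(34.90² + 2·9.80·6.61)) / 9.80 = (34.90 + 36.71) / 9.80 = 7.307 s.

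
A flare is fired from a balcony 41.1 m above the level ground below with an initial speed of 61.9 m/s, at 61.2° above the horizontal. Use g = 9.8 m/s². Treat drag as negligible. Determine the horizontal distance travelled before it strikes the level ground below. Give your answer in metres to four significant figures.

351.3 m

Components: vₓ = 61.90 cos 61.2° = 29.82 m/s, v_y0 = 61.90 sin 61.2° = 54.24 m/s.
Vertical motion (up positive, ground at y = 0): 4.900 t² − (54.24) t − 41.1 = 0, so t = (54.24 + √(54.24² + 2·9.80·41.1)) / 9.80 = (54.24 + 61.22) / 9.80 = 11.78 s.
Horizontal distance: R = vₓ t = 29.82 × 11.78 = 351.3 m.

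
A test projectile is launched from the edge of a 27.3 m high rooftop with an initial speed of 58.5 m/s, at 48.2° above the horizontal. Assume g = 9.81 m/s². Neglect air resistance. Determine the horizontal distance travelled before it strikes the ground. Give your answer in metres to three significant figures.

370 m

Components: vₓ = 58.50 cos 48.2° = 38.99 m/s, v_y0 = 58.50 sin 48.2° = 43.61 m/s.
The projectile lands when y = 27.3 + (43.61) t − ½·9.81·t² = 0. Positive root: t = (43.61 + √(43.61² + 2·9.81·27.3)) / 9.81 = (43.61 + 49.37) / 9.81 = 9.478 s.
Horizontal distance: R = vₓ t = 38.99 × 9.478 = 369.6 m.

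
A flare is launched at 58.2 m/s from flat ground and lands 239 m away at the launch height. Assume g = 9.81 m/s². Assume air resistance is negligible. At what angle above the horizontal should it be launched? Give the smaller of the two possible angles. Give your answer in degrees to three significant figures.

21.9°

Level-ground range R = v₀² sin(2θ)/g ⇒ sin(2θ) = gR/v₀² = 9.81 × 239 / 58.2² = 0.6922.
2θ = 43.80° or 180° − 43.80° = 136.2°, so θ = 21.90° or 68.10°.
The smaller angle is 21.90°.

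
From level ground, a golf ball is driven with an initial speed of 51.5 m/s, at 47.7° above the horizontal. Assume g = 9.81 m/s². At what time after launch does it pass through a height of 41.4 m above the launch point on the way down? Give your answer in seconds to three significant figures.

vₓ = 51.50 cos 47.7° = 34.66 m/s; v_y0 = 51.50 sin 47.7° = 38.09 m/s.
Set y = v_y0 t − ½ g t² = 41.4: 4.905 t² − 38.09 t + 41.4 = 0.
t = [38.09 ± √(38.09² − 2·9.81·41.4)] / 9.81 = (38.09 ± 25.27) / 9.81, so t = 1.307 s or t = 6.459 s.
The descending-branch root is 6.459 s.

6.46 s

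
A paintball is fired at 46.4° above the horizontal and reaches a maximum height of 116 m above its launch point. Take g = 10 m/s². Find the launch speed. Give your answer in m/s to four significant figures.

At the peak v_y = 0, so v_y0 = √(2gH) = √(2 × 10.0 × 116) = 48.17 m/s.
v_y0 = v₀ sin θ ⇒ v₀ = 48.17 / sin 46.4° = 66.51 m/s.

66.51 m/s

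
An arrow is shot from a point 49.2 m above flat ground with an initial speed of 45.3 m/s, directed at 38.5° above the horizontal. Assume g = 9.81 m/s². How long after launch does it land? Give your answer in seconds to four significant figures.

7.152 s

vₓ = 45.30 cos 38.5° = 35.45 m/s; v_y0 = 45.30 sin 38.5° = 28.20 m/s.
Vertical motion (up positive, ground at y = 0): 4.905 t² − (28.20) t − 49.2 = 0, so t = (28.20 + √(28.20² + 2·9.81·49.2)) / 9.81 = (28.20 + 41.96) / 9.81 = 7.152 s.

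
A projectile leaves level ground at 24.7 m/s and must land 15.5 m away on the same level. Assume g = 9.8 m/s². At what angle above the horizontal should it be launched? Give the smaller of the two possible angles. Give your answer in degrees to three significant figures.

7.21°

From R = (v₀²/g) sin 2θ: sin 2θ = 9.80 × 15.5 / 610.09 = 0.2490.
2θ = 14.42° or 180° − 14.42° = 165.6°, so θ = 7.209° or 82.79°.
The smaller angle is 7.209°.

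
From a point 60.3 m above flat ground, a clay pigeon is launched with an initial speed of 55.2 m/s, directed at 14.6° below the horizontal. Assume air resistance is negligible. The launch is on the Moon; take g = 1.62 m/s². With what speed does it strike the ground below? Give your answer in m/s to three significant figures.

Resolve: vₓ = 55.20 cos 14.6° = 53.42 m/s and v_y0 = −13.91 m/s (downward).
With up positive and y = 0 at the ground: y(t) = 60.3 + (−13.91) t − 0.8100 t². Setting y = 0 and taking the positive root: t = [−13.91 + √(13.91² + 2·1.62·60.3)] / 1.62 = (−13.91 + 19.72) / 1.62 = 3.585 s.
Vertical velocity at impact: v_y = v_y0 − g t = −13.91 − 1.62 × 3.585 = −19.72 m/s.
Speed: |v| = √(vₓ² + v_y²) = √(53.42² + 19.72²) = 56.94 m/s.

56.9 m/s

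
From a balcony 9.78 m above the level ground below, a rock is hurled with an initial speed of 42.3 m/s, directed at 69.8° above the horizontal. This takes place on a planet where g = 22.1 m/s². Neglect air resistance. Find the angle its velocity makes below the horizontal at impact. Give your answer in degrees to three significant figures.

Components: vₓ = 42.30 cos 69.8° = 14.61 m/s, v_y0 = 42.30 sin 69.8° = 39.70 m/s.
Vertical motion (up positive, ground at y = 0): 11.05 t² − (39.70) t − 9.78 = 0, so t = (39.70 + √(39.70² + 2·22.1·9.78)) / 22.1 = (39.70 + 44.81) / 22.1 = 3.824 s.
At impact: v_y = v_y0 − g t = −44.81 m/s; vₓ = 14.61 m/s.
Angle below horizontal: arctan(|v_y|/vₓ) = arctan(44.81/14.61) = 71.95°.

71.9°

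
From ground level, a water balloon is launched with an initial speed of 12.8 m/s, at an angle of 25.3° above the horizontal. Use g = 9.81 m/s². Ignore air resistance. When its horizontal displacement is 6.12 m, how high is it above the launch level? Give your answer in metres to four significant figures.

1.521 m

Horizontal component vₓ = 12.80 cos 25.3° = 11.57 m/s; vertical v_y0 = 12.80 sin 25.3° = 5.470 m/s.
At x = 6.12 m, t = x/vₓ = 6.12/11.57 = 0.5289 s.
Height: y = v_y0 t − ½ g t² = 5.470 × 0.5289 − 4.905 × 0.5289² = 2.893 − 1.372 = 1.521 m.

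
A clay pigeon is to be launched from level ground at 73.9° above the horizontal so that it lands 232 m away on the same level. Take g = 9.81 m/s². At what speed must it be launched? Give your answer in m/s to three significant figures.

Level-ground range: R = v₀² sin(2θ)/g, so v₀ = √(gR / sin 2θ).
v₀ = √(9.81 × 232 / sin 147.8°) = √(2276 / 0.5329) = √4271.0 = 65.35 m/s.

65.4 m/s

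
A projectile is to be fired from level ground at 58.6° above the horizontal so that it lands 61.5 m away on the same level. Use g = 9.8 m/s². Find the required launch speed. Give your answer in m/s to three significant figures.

From R = (v₀² / g) sin 2θ: v₀ = √(gR / sin 2θ).
v₀ = √(9.80 × 61.5 / sin 117.2°) = √(602.7 / 0.8894) = √677.64 = 26.03 m/s.

26.0 m/s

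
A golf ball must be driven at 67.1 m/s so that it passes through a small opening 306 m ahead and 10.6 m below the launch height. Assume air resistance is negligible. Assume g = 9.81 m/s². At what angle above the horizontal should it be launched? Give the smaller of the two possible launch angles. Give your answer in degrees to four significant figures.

Trajectory: y = x tanθ − g x² (1 + tan²θ)/(2v₀²). With x = 306, y = −10.6, v₀ = 67.1, g = 9.81:
102.0 tan²θ − 306 tanθ + (91.41) = 0.
tanθ = [306 ± √(306² − 4 × 102.0 × (91.41))] / (2 × 102.0) = (306 ± 237.4) / 204.0, giving tanθ = 0.3365 or 2.663.
θ = 18.60° or 69.42°; the smaller is 18.60°.

18.60°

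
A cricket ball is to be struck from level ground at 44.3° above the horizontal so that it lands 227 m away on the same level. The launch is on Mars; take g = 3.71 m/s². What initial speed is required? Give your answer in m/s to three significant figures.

From R = (v₀² / g) sin 2θ: v₀ = √(gR / sin 2θ).
v₀ = √(3.71 × 227 / sin 88.60°) = √(842.2 / 0.9997) = √842.42 = 29.02 m/s.

29.0 m/s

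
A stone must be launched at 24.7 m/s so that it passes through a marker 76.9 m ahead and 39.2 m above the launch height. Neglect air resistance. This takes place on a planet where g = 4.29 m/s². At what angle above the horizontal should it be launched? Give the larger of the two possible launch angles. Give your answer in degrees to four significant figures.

Trajectory: y = x tanθ − g x² (1 + tan²θ)/(2v₀²). With x = 76.9, y = 39.2, v₀ = 24.7, g = 4.29:
20.79 tan²θ − 76.9 tanθ + (59.99) = 0.
tanθ = [76.9 ± √(76.9² − 4 × 20.79 × (59.99))] / (2 × 20.79) = (76.9 ± 30.40) / 41.58, giving tanθ = 1.118 or 2.580.
θ = 48.19° or 68.82°; the larger is 68.82°.

68.82°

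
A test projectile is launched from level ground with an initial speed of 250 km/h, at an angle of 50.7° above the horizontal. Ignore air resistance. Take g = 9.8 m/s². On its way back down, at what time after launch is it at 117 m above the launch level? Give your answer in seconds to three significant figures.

7.97 s

Convert: 250 km/h = 250/3.6 = 69.44 m/s.
Components: vₓ = 69.44 cos 50.7° = 43.98 m/s, v_y0 = 69.44 sin 50.7° = 53.74 m/s.
Set y = v_y0 t − ½ g t² = 117: 4.900 t² − 53.74 t + 117 = 0.
Quadratic formula: t = (53.74 ± √594.67) / 9.80 = (53.74 ± 24.39) / 9.80 → t = 2.995 s or 7.972 s.
The descending-branch root is 7.972 s.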